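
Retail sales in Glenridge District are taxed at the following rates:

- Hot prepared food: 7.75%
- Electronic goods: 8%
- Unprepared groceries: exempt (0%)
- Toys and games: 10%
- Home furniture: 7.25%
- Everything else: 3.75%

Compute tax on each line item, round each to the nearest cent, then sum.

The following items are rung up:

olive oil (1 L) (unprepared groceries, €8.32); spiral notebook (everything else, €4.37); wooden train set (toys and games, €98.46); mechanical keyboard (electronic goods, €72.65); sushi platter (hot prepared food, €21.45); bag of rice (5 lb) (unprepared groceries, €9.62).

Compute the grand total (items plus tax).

Olive oil (1 L) €8.32: unprepared groceries → 0% → €0.00
Spiral notebook €4.37: everything else → 3.75% → €0.16
Wooden train set €98.46: toys and games → 10% → €9.85
Mechanical keyboard €72.65: electronic goods → 8% → €5.81
Sushi platter €21.45: hot prepared food → 7.75% → €1.66
Bag of rice (5 lb) €9.62: unprepared groceries → 0% → €0.00
Subtotal = €214.87; tax = €17.48; total due = €232.35

€232.35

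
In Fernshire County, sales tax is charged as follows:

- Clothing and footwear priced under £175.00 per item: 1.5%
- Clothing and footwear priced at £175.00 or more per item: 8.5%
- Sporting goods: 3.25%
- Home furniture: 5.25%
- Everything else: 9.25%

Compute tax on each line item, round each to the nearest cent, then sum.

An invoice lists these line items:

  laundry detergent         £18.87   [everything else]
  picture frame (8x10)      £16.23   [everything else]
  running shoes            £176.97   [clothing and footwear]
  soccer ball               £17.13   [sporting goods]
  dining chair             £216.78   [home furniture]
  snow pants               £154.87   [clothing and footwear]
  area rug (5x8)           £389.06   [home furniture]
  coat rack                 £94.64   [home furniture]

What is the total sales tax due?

£57.95

Laundry detergent £18.87: everything else → 9.25% → £1.75
Picture frame (8x10) £16.23: everything else → 9.25% → £1.50
Running shoes £176.97: clothing and footwear, £175.00 or more → 8.5% → £15.04
Soccer ball £17.13: sporting goods → 3.25% → £0.56
Dining chair £216.78: home furniture → 5.25% → £11.38
Snow pants £154.87: clothing and footwear, under £175.00 → 1.5% → £2.32
Area rug (5x8) £389.06: home furniture → 5.25% → £20.43
Coat rack £94.64: home furniture → 5.25% → £4.97
Total tax = £1.75 + £1.50 + £15.04 + £0.56 + £11.38 + £2.32 + £20.43 + £4.97 = £57.95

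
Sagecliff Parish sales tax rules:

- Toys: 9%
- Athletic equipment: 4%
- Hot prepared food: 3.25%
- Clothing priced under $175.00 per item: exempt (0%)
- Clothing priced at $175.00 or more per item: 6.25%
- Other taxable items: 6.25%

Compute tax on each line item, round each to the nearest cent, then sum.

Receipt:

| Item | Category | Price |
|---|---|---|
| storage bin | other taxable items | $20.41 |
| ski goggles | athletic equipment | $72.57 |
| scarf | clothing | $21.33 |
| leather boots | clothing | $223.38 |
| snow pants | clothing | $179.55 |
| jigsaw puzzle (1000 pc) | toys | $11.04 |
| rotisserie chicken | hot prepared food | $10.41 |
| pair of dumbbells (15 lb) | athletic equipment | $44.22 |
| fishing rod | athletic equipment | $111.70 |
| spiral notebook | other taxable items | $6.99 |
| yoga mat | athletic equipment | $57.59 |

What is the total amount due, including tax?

$798.86

Storage bin $20.41: other taxable items → 6.25% → $1.28
Ski goggles $72.57: athletic equipment → 4% → $2.90
Scarf $21.33: clothing, under $175.00 → 0% → $0.00
Leather boots $223.38: clothing, $175.00 or more → 6.25% → $13.96
Snow pants $179.55: clothing, $175.00 or more → 6.25% → $11.22
Jigsaw puzzle (1000 pc) $11.04: toys → 9% → $0.99
Rotisserie chicken $10.41: hot prepared food → 3.25% → $0.34
Pair of dumbbells (15 lb) $44.22: athletic equipment → 4% → $1.77
Fishing rod $111.70: athletic equipment → 4% → $4.47
Spiral notebook $6.99: other taxable items → 6.25% → $0.44
Yoga mat $57.59: athletic equipment → 4% → $2.30
Subtotal = $759.19; tax = $39.67; total due = $798.86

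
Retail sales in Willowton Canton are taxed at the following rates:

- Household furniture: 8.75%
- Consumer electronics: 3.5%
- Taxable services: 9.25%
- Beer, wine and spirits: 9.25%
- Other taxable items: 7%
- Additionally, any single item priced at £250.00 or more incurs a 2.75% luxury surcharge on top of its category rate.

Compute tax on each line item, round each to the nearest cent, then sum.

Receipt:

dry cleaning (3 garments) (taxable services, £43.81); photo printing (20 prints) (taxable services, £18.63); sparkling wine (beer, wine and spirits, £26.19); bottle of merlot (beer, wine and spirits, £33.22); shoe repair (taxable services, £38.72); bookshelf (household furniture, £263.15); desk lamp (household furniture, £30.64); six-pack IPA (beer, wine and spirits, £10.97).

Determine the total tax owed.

Dry cleaning (3 garments) £43.81: taxable services → 9.25% → £4.05
Photo printing (20 prints) £18.63: taxable services → 9.25% → £1.72
Sparkling wine £26.19: beer, wine and spirits → 9.25% → £2.42
Bottle of merlot £33.22: beer, wine and spirits → 9.25% → £3.07
Shoe repair £38.72: taxable services → 9.25% → £3.58
Bookshelf £263.15: household furniture → 8.75% + 2.75% surcharge = 11.5% → £30.26
Desk lamp £30.64: household furniture → 8.75% → £2.68
Six-pack IPA £10.97: beer, wine and spirits → 9.25% → £1.01
Total tax = £4.05 + £1.72 + £2.42 + £3.07 + £3.58 + £30.26 + £2.68 + £1.01 = £48.79

£48.79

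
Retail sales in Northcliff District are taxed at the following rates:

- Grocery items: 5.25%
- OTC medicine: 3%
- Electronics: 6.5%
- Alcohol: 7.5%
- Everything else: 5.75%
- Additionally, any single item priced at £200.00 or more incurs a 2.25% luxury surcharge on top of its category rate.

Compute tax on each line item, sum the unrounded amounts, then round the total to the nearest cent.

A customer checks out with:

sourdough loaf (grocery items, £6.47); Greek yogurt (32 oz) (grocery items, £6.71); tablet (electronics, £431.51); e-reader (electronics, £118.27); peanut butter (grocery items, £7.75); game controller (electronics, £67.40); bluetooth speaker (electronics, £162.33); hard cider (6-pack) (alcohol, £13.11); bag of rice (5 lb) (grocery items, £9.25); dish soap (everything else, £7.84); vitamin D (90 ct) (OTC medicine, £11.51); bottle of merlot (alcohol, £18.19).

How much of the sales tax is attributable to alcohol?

£2.35

Hard cider (6-pack) £13.11: alcohol → 7.5% → £0.98325
Bottle of merlot £18.19: alcohol → 7.5% → £1.36425
Tax on alcohol: unrounded sum = £2.3475 → £2.35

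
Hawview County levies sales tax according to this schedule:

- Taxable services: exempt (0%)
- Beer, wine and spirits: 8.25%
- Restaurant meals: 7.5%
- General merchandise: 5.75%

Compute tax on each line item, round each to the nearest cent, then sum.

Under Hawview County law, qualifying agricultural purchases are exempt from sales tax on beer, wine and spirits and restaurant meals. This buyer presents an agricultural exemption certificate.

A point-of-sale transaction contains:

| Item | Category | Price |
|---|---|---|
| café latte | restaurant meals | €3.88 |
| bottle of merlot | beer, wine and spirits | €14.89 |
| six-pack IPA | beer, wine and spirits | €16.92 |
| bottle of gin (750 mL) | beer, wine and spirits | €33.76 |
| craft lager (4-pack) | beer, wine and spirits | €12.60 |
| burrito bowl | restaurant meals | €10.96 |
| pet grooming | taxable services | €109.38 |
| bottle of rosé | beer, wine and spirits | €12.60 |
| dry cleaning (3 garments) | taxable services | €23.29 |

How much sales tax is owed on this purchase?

Café latte €3.88: restaurant meals, buyer-exempt → 0% → €0.00
Bottle of merlot €14.89: beer, wine and spirits, buyer-exempt → 0% → €0.00
Six-pack IPA €16.92: beer, wine and spirits, buyer-exempt → 0% → €0.00
Bottle of gin (750 mL) €33.76: beer, wine and spirits, buyer-exempt → 0% → €0.00
Craft lager (4-pack) €12.60: beer, wine and spirits, buyer-exempt → 0% → €0.00
Burrito bowl €10.96: restaurant meals, buyer-exempt → 0% → €0.00
Pet grooming €109.38: taxable services → 0% → €0.00
Bottle of rosé €12.60: beer, wine and spirits, buyer-exempt → 0% → €0.00
Dry cleaning (3 garments) €23.29: taxable services → 0% → €0.00
Total tax = €0.00

€0.00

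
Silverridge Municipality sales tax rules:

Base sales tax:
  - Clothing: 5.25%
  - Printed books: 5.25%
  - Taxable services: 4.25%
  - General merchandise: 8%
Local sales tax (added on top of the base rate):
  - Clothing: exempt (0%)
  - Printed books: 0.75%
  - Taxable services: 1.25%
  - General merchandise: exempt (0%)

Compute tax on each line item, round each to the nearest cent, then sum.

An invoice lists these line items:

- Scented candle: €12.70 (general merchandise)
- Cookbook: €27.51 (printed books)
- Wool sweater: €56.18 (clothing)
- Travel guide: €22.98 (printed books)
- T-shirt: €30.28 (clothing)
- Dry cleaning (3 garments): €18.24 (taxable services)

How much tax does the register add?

Scented candle €12.70: general merchandise → 8% + 0% local = 8% → €1.02
Cookbook €27.51: printed books → 5.25% + 0.75% local = 6% → €1.65
Wool sweater €56.18: clothing → 5.25% + 0% local = 5.25% → €2.95
Travel guide €22.98: printed books → 5.25% + 0.75% local = 6% → €1.38
T-shirt €30.28: clothing → 5.25% + 0% local = 5.25% → €1.59
Dry cleaning (3 garments) €18.24: taxable services → 4.25% + 1.25% local = 5.5% → €1.00
Total tax = €1.02 + €1.65 + €2.95 + €1.38 + €1.59 + €1.00 = €9.59

€9.59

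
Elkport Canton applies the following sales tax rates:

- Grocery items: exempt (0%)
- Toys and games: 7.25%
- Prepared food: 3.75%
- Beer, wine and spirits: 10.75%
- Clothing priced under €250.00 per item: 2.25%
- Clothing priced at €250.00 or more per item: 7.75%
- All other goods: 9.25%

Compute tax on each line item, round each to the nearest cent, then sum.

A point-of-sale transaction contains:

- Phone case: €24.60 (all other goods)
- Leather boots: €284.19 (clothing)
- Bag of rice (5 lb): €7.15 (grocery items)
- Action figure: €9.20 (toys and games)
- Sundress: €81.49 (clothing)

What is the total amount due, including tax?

€433.43

Phone case €24.60: all other goods → 9.25% → €2.28
Leather boots €284.19: clothing, €250.00 or more → 7.75% → €22.02
Bag of rice (5 lb) €7.15: grocery items → 0% → €0.00
Action figure €9.20: toys and games → 7.25% → €0.67
Sundress €81.49: clothing, under €250.00 → 2.25% → €1.83
Subtotal = €406.63; tax = €26.80; total due = €433.43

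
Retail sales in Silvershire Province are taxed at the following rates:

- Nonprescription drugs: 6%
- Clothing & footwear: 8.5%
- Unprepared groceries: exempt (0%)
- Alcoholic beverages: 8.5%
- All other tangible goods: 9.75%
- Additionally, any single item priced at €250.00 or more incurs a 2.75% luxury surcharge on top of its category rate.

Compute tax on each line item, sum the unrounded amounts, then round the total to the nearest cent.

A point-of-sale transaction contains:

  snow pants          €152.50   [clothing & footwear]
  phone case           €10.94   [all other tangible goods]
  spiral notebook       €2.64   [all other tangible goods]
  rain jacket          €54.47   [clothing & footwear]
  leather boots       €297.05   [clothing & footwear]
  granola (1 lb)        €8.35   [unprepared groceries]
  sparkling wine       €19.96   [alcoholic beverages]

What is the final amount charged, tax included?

€599.94

Snow pants €152.50: clothing & footwear → 8.5% → €12.9625
Phone case €10.94: all other tangible goods → 9.75% → €1.06665
Spiral notebook €2.64: all other tangible goods → 9.75% → €0.2574
Rain jacket €54.47: clothing & footwear → 8.5% → €4.62995
Leather boots €297.05: clothing & footwear → 8.5% + 2.75% surcharge = 11.25% → €33.418125
Granola (1 lb) €8.35: unprepared groceries → 0% → €0.00
Sparkling wine €19.96: alcoholic beverages → 8.5% → €1.6966
Subtotal = €545.91; unrounded tax = €54.031225 → €54.03; total due = €599.94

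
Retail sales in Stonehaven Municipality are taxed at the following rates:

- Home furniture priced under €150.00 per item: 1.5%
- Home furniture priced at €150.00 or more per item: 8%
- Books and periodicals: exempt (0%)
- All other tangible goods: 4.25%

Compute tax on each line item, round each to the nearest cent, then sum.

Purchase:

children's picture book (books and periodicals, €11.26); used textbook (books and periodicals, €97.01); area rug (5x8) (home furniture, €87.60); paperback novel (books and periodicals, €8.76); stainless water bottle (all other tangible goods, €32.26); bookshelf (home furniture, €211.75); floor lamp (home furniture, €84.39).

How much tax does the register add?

€20.89

Children's picture book €11.26: books and periodicals → 0% → €0.00
Used textbook €97.01: books and periodicals → 0% → €0.00
Area rug (5x8) €87.60: home furniture, under €150.00 → 1.5% → €1.31
Paperback novel €8.76: books and periodicals → 0% → €0.00
Stainless water bottle €32.26: all other tangible goods → 4.25% → €1.37
Bookshelf €211.75: home furniture, €150.00 or more → 8% → €16.94
Floor lamp €84.39: home furniture, under €150.00 → 1.5% → €1.27
Total tax = €1.31 + €1.37 + €16.94 + €1.27 = €20.89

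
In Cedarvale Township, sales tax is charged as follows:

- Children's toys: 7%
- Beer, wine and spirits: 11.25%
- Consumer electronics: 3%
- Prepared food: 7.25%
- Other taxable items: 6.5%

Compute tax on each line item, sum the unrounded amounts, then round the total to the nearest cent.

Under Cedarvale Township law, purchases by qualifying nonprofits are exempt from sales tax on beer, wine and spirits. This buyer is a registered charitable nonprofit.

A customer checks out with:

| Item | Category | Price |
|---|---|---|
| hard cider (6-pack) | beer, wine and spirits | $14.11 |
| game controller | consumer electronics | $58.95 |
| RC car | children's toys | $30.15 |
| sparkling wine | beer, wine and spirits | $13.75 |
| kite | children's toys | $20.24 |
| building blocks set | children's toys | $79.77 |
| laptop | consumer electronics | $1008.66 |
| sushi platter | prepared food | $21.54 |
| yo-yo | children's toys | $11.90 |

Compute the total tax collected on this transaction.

Hard cider (6-pack) $14.11: beer, wine and spirits, buyer-exempt → 0% → $0.00
Game controller $58.95: consumer electronics → 3% → $1.7685
RC car $30.15: children's toys → 7% → $2.1105
Sparkling wine $13.75: beer, wine and spirits, buyer-exempt → 0% → $0.00
Kite $20.24: children's toys → 7% → $1.4168
Building blocks set $79.77: children's toys → 7% → $5.5839
Laptop $1008.66: consumer electronics → 3% → $30.2598
Sushi platter $21.54: prepared food → 7.25% → $1.56165
Yo-yo $11.90: children's toys → 7% → $0.833
Unrounded tax sum = $43.53415 → $43.53

$43.53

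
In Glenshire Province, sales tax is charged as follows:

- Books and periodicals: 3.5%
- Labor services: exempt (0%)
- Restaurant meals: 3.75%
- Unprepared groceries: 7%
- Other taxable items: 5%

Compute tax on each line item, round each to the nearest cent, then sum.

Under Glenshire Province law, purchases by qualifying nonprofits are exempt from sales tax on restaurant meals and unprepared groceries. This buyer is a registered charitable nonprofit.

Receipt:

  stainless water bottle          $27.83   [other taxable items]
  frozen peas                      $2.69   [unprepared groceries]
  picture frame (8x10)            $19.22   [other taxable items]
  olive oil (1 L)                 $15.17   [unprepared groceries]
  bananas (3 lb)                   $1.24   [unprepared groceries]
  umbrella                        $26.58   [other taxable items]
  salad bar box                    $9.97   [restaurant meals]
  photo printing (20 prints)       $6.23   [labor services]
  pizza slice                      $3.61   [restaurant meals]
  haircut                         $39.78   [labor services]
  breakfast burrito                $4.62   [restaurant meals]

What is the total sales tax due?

Stainless water bottle $27.83: other taxable items → 5% → $1.39
Frozen peas $2.69: unprepared groceries, buyer-exempt → 0% → $0.00
Picture frame (8x10) $19.22: other taxable items → 5% → $0.96
Olive oil (1 L) $15.17: unprepared groceries, buyer-exempt → 0% → $0.00
Bananas (3 lb) $1.24: unprepared groceries, buyer-exempt → 0% → $0.00
Umbrella $26.58: other taxable items → 5% → $1.33
Salad bar box $9.97: restaurant meals, buyer-exempt → 0% → $0.00
Photo printing (20 prints) $6.23: labor services → 0% → $0.00
Pizza slice $3.61: restaurant meals, buyer-exempt → 0% → $0.00
Haircut $39.78: labor services → 0% → $0.00
Breakfast burrito $4.62: restaurant meals, buyer-exempt → 0% → $0.00
Total tax = $1.39 + $0.96 + $1.33 = $3.68

$3.68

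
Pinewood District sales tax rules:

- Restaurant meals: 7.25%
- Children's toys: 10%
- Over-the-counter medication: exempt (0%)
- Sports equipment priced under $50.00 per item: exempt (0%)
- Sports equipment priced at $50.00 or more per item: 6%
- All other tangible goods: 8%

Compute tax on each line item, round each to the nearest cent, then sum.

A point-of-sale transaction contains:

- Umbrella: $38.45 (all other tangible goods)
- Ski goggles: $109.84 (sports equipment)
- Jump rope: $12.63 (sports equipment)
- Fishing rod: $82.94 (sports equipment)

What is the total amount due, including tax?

$258.51

Umbrella $38.45: all other tangible goods → 8% → $3.08
Ski goggles $109.84: sports equipment, $50.00 or more → 6% → $6.59
Jump rope $12.63: sports equipment, under $50.00 → 0% → $0.00
Fishing rod $82.94: sports equipment, $50.00 or more → 6% → $4.98
Subtotal = $243.86; tax = $14.65; total due = $258.51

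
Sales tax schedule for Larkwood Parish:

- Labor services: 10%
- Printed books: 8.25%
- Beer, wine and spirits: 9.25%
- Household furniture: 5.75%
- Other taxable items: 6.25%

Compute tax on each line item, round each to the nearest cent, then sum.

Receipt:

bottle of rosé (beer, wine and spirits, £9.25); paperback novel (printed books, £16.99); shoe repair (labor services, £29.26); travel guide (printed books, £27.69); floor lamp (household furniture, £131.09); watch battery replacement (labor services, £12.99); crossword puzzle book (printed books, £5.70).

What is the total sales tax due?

Bottle of rosé £9.25: beer, wine and spirits → 9.25% → £0.86
Paperback novel £16.99: printed books → 8.25% → £1.40
Shoe repair £29.26: labor services → 10% → £2.93
Travel guide £27.69: printed books → 8.25% → £2.28
Floor lamp £131.09: household furniture → 5.75% → £7.54
Watch battery replacement £12.99: labor services → 10% → £1.30
Crossword puzzle book £5.70: printed books → 8.25% → £0.47
Total tax = £0.86 + £1.40 + £2.93 + £2.28 + £7.54 + £1.30 + £0.47 = £16.78

£16.78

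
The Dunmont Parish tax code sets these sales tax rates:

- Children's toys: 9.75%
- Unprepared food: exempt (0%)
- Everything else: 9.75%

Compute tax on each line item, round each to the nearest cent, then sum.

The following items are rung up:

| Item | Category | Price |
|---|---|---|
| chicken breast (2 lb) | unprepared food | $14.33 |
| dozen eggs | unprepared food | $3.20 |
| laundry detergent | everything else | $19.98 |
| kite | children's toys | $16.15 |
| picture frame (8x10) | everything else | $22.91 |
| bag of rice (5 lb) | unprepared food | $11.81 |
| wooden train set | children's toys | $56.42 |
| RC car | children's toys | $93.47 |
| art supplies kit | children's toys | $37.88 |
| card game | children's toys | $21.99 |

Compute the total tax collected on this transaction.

$26.19

Chicken breast (2 lb) $14.33: unprepared food → 0% → $0.00
Dozen eggs $3.20: unprepared food → 0% → $0.00
Laundry detergent $19.98: everything else → 9.75% → $1.95
Kite $16.15: children's toys → 9.75% → $1.57
Picture frame (8x10) $22.91: everything else → 9.75% → $2.23
Bag of rice (5 lb) $11.81: unprepared food → 0% → $0.00
Wooden train set $56.42: children's toys → 9.75% → $5.50
RC car $93.47: children's toys → 9.75% → $9.11
Art supplies kit $37.88: children's toys → 9.75% → $3.69
Card game $21.99: children's toys → 9.75% → $2.14
Total tax = $1.95 + $1.57 + $2.23 + $5.50 + $9.11 + $3.69 + $2.14 = $26.19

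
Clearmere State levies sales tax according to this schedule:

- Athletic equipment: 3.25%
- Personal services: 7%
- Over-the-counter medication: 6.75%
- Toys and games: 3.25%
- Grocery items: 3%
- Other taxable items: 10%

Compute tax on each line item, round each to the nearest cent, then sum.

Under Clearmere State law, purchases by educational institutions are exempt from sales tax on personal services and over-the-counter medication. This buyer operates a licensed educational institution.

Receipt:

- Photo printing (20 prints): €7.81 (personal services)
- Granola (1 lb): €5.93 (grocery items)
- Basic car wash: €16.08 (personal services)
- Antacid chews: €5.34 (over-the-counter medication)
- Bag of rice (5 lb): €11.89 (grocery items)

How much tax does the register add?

Photo printing (20 prints) €7.81: personal services, buyer-exempt → 0% → €0.00
Granola (1 lb) €5.93: grocery items → 3% → €0.18
Basic car wash €16.08: personal services, buyer-exempt → 0% → €0.00
Antacid chews €5.34: over-the-counter medication, buyer-exempt → 0% → €0.00
Bag of rice (5 lb) €11.89: grocery items → 3% → €0.36
Total tax = €0.18 + €0.36 = €0.54

€0.54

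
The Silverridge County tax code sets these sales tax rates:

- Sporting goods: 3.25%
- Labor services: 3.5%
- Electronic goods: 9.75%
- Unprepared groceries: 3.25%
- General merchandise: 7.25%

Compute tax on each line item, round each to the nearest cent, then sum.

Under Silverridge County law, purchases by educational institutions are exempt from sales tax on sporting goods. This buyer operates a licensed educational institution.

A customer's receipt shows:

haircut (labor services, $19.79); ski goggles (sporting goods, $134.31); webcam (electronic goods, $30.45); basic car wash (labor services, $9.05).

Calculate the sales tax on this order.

Haircut $19.79: labor services → 3.5% → $0.69
Ski goggles $134.31: sporting goods, buyer-exempt → 0% → $0.00
Webcam $30.45: electronic goods → 9.75% → $2.97
Basic car wash $9.05: labor services → 3.5% → $0.32
Total tax = $0.69 + $2.97 + $0.32 = $3.98

$3.98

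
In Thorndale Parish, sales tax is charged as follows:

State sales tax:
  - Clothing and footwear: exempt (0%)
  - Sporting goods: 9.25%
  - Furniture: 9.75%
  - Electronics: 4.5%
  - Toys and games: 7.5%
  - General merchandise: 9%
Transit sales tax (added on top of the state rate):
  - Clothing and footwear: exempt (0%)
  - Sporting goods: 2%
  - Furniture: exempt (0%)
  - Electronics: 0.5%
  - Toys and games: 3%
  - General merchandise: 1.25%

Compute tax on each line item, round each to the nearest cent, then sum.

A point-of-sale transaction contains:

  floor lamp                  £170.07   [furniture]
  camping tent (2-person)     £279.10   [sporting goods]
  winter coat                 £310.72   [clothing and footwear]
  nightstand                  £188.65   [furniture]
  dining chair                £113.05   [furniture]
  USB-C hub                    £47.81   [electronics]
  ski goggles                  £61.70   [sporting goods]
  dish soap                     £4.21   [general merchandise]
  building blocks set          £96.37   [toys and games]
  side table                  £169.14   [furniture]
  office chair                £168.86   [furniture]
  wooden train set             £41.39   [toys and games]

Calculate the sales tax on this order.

£134.57

Floor lamp £170.07: furniture → 9.75% + 0% transit = 9.75% → £16.58
Camping tent (2-person) £279.10: sporting goods → 9.25% + 2% transit = 11.25% → £31.40
Winter coat £310.72: clothing and footwear → 0% + 0% transit = 0% → £0.00
Nightstand £188.65: furniture → 9.75% + 0% transit = 9.75% → £18.39
Dining chair £113.05: furniture → 9.75% + 0% transit = 9.75% → £11.02
USB-C hub £47.81: electronics → 4.5% + 0.5% transit = 5% → £2.39
Ski goggles £61.70: sporting goods → 9.25% + 2% transit = 11.25% → £6.94
Dish soap £4.21: general merchandise → 9% + 1.25% transit = 10.25% → £0.43
Building blocks set £96.37: toys and games → 7.5% + 3% transit = 10.5% → £10.12
Side table £169.14: furniture → 9.75% + 0% transit = 9.75% → £16.49
Office chair £168.86: furniture → 9.75% + 0% transit = 9.75% → £16.46
Wooden train set £41.39: toys and games → 7.5% + 3% transit = 10.5% → £4.35
Total tax = £16.58 + £31.40 + £18.39 + £11.02 + £2.39 + £6.94 + £0.43 + £10.12 + £16.49 + £16.46 + £4.35 = £134.57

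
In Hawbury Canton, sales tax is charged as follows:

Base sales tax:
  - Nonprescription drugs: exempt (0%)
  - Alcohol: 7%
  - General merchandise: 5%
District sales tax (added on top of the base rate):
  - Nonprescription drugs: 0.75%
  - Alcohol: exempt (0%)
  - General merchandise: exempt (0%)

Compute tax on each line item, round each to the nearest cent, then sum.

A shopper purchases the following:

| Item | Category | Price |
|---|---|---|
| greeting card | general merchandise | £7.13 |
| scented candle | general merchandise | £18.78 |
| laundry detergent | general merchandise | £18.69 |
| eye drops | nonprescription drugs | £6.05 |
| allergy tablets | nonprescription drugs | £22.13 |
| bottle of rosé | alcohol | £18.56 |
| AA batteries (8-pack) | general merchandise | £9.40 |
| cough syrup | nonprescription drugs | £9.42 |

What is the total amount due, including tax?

£114.45

Greeting card £7.13: general merchandise → 5% + 0% district = 5% → £0.36
Scented candle £18.78: general merchandise → 5% + 0% district = 5% → £0.94
Laundry detergent £18.69: general merchandise → 5% + 0% district = 5% → £0.93
Eye drops £6.05: nonprescription drugs → 0% + 0.75% district = 0.75% → £0.05
Allergy tablets £22.13: nonprescription drugs → 0% + 0.75% district = 0.75% → £0.17
Bottle of rosé £18.56: alcohol → 7% + 0% district = 7% → £1.30
AA batteries (8-pack) £9.40: general merchandise → 5% + 0% district = 5% → £0.47
Cough syrup £9.42: nonprescription drugs → 0% + 0.75% district = 0.75% → £0.07
Subtotal = £110.16; tax = £4.29; total due = £114.45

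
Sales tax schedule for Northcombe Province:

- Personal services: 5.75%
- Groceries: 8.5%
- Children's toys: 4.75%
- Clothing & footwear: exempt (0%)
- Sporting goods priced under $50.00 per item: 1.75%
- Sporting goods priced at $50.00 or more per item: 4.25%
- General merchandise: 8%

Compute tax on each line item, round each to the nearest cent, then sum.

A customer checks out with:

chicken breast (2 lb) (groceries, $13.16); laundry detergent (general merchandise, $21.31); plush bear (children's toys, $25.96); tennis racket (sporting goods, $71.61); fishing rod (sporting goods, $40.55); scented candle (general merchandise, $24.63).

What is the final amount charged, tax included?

Chicken breast (2 lb) $13.16: groceries → 8.5% → $1.12
Laundry detergent $21.31: general merchandise → 8% → $1.70
Plush bear $25.96: children's toys → 4.75% → $1.23
Tennis racket $71.61: sporting goods, $50.00 or more → 4.25% → $3.04
Fishing rod $40.55: sporting goods, under $50.00 → 1.75% → $0.71
Scented candle $24.63: general merchandise → 8% → $1.97
Subtotal = $197.22; tax = $9.77; total due = $206.99

$206.99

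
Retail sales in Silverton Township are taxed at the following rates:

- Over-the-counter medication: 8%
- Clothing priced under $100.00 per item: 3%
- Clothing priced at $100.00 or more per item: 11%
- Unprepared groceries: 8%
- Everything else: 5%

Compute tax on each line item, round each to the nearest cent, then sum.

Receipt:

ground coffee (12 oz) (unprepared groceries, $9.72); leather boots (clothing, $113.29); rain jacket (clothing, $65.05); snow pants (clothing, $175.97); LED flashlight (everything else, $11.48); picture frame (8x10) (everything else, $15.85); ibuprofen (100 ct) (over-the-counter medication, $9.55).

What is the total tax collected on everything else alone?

LED flashlight $11.48: everything else → 5% → $0.57
Picture frame (8x10) $15.85: everything else → 5% → $0.79
Tax on everything else = $0.57 + $0.79 = $1.36

$1.36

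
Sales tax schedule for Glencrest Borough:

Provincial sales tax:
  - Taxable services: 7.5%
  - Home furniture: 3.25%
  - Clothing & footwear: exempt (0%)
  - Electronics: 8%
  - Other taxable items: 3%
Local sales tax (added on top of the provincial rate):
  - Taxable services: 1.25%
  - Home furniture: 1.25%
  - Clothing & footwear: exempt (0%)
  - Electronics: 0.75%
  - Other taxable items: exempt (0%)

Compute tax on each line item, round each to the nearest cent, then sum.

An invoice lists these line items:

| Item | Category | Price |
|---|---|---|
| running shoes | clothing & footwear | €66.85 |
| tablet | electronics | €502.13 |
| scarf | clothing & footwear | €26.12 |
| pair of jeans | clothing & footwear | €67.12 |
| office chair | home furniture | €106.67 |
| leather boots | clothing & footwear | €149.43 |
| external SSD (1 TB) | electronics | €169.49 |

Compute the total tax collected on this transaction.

Running shoes €66.85: clothing & footwear → 0% + 0% local = 0% → €0.00
Tablet €502.13: electronics → 8% + 0.75% local = 8.75% → €43.94
Scarf €26.12: clothing & footwear → 0% + 0% local = 0% → €0.00
Pair of jeans €67.12: clothing & footwear → 0% + 0% local = 0% → €0.00
Office chair €106.67: home furniture → 3.25% + 1.25% local = 4.5% → €4.80
Leather boots €149.43: clothing & footwear → 0% + 0% local = 0% → €0.00
External SSD (1 TB) €169.49: electronics → 8% + 0.75% local = 8.75% → €14.83
Total tax = €43.94 + €4.80 + €14.83 = €63.57

€63.57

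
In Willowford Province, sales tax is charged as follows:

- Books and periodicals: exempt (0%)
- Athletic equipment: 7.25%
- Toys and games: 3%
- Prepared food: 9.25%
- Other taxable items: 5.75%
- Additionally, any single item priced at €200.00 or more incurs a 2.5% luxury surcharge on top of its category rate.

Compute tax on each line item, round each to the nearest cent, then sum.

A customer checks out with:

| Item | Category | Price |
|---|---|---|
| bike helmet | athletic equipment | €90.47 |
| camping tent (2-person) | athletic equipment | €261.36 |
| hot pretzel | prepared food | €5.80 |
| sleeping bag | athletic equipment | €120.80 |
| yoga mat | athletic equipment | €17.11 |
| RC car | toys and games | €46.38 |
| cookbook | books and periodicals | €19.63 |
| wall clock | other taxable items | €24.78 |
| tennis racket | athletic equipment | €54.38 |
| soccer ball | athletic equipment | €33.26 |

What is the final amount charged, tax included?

€725.71

Bike helmet €90.47: athletic equipment → 7.25% → €6.56
Camping tent (2-person) €261.36: athletic equipment → 7.25% + 2.5% surcharge = 9.75% → €25.48
Hot pretzel €5.80: prepared food → 9.25% → €0.54
Sleeping bag €120.80: athletic equipment → 7.25% → €8.76
Yoga mat €17.11: athletic equipment → 7.25% → €1.24
RC car €46.38: toys and games → 3% → €1.39
Cookbook €19.63: books and periodicals → 0% → €0.00
Wall clock €24.78: other taxable items → 5.75% → €1.42
Tennis racket €54.38: athletic equipment → 7.25% → €3.94
Soccer ball €33.26: athletic equipment → 7.25% → €2.41
Subtotal = €673.97; tax = €51.74; total due = €725.71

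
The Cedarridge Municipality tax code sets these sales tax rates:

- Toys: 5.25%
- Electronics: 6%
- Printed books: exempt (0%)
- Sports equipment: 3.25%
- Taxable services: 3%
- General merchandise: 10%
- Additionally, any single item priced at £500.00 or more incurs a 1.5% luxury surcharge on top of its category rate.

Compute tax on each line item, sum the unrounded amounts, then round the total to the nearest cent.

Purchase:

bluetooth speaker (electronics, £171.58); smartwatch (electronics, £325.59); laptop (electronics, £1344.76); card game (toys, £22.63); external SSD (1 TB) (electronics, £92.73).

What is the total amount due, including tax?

£2094.73

Bluetooth speaker £171.58: electronics → 6% → £10.2948
Smartwatch £325.59: electronics → 6% → £19.5354
Laptop £1344.76: electronics → 6% + 1.5% surcharge = 7.5% → £100.857
Card game £22.63: toys → 5.25% → £1.188075
External SSD (1 TB) £92.73: electronics → 6% → £5.5638
Subtotal = £1957.29; unrounded tax = £137.439075 → £137.44; total due = £2094.73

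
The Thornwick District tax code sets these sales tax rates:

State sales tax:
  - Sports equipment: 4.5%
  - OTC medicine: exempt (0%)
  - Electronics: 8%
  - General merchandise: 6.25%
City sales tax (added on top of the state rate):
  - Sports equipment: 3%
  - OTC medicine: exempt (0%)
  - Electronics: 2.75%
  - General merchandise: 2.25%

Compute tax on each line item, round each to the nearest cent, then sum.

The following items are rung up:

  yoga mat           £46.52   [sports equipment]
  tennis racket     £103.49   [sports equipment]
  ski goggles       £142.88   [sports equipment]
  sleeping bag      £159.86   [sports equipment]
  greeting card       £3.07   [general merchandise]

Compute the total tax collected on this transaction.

Yoga mat £46.52: sports equipment → 4.5% + 3% city = 7.5% → £3.49
Tennis racket £103.49: sports equipment → 4.5% + 3% city = 7.5% → £7.76
Ski goggles £142.88: sports equipment → 4.5% + 3% city = 7.5% → £10.72
Sleeping bag £159.86: sports equipment → 4.5% + 3% city = 7.5% → £11.99
Greeting card £3.07: general merchandise → 6.25% + 2.25% city = 8.5% → £0.26
Total tax = £3.49 + £7.76 + £10.72 + £11.99 + £0.26 = £34.22

£34.22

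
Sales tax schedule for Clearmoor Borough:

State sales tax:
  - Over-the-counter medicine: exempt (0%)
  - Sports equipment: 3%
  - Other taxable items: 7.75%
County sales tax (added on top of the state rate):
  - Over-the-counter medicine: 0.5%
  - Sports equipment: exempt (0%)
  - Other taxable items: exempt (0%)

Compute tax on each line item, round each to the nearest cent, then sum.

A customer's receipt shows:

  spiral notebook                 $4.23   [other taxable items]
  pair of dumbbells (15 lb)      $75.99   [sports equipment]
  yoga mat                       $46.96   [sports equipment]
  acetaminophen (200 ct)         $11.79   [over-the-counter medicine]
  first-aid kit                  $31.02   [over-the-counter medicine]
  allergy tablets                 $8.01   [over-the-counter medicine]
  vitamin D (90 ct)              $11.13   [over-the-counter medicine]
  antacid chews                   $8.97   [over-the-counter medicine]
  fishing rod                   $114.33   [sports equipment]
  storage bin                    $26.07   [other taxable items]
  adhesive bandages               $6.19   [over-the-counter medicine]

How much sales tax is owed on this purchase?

$9.86

Spiral notebook $4.23: other taxable items → 7.75% + 0% county = 7.75% → $0.33
Pair of dumbbells (15 lb) $75.99: sports equipment → 3% + 0% county = 3% → $2.28
Yoga mat $46.96: sports equipment → 3% + 0% county = 3% → $1.41
Acetaminophen (200 ct) $11.79: over-the-counter medicine → 0% + 0.5% county = 0.5% → $0.06
First-aid kit $31.02: over-the-counter medicine → 0% + 0.5% county = 0.5% → $0.16
Allergy tablets $8.01: over-the-counter medicine → 0% + 0.5% county = 0.5% → $0.04
Vitamin D (90 ct) $11.13: over-the-counter medicine → 0% + 0.5% county = 0.5% → $0.06
Antacid chews $8.97: over-the-counter medicine → 0% + 0.5% county = 0.5% → $0.04
Fishing rod $114.33: sports equipment → 3% + 0% county = 3% → $3.43
Storage bin $26.07: other taxable items → 7.75% + 0% county = 7.75% → $2.02
Adhesive bandages $6.19: over-the-counter medicine → 0% + 0.5% county = 0.5% → $0.03
Total tax = $0.33 + $2.28 + $1.41 + $0.06 + $0.16 + $0.04 + $0.06 + $0.04 + $3.43 + $2.02 + $0.03 = $9.86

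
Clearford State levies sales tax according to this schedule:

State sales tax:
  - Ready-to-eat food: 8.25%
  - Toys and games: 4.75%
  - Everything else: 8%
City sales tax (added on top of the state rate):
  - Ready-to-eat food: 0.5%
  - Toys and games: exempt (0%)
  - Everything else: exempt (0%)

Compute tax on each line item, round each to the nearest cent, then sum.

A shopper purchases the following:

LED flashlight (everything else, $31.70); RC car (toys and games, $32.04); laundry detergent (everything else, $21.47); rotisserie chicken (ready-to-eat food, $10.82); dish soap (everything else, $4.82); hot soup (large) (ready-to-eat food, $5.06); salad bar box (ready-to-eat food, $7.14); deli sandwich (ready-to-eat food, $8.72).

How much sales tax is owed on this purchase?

LED flashlight $31.70: everything else → 8% + 0% city = 8% → $2.54
RC car $32.04: toys and games → 4.75% + 0% city = 4.75% → $1.52
Laundry detergent $21.47: everything else → 8% + 0% city = 8% → $1.72
Rotisserie chicken $10.82: ready-to-eat food → 8.25% + 0.5% city = 8.75% → $0.95
Dish soap $4.82: everything else → 8% + 0% city = 8% → $0.39
Hot soup (large) $5.06: ready-to-eat food → 8.25% + 0.5% city = 8.75% → $0.44
Salad bar box $7.14: ready-to-eat food → 8.25% + 0.5% city = 8.75% → $0.62
Deli sandwich $8.72: ready-to-eat food → 8.25% + 0.5% city = 8.75% → $0.76
Total tax = $2.54 + $1.52 + $1.72 + $0.95 + $0.39 + $0.44 + $0.62 + $0.76 = $8.94

$8.94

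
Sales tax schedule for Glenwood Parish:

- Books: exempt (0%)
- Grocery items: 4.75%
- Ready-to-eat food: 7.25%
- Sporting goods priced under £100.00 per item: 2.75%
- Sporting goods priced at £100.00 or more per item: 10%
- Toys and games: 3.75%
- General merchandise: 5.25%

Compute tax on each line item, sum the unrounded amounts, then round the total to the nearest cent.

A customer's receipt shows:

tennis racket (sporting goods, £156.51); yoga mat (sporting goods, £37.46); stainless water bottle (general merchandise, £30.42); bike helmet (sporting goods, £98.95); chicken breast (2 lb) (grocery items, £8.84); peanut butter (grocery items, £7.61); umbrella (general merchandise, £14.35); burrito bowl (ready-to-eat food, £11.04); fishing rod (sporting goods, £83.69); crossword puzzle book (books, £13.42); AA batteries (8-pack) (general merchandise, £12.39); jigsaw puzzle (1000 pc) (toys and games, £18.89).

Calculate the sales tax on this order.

Tennis racket £156.51: sporting goods, £100.00 or more → 10% → £15.651
Yoga mat £37.46: sporting goods, under £100.00 → 2.75% → £1.03015
Stainless water bottle £30.42: general merchandise → 5.25% → £1.59705
Bike helmet £98.95: sporting goods, under £100.00 → 2.75% → £2.721125
Chicken breast (2 lb) £8.84: grocery items → 4.75% → £0.4199
Peanut butter £7.61: grocery items → 4.75% → £0.361475
Umbrella £14.35: general merchandise → 5.25% → £0.753375
Burrito bowl £11.04: ready-to-eat food → 7.25% → £0.8004
Fishing rod £83.69: sporting goods, under £100.00 → 2.75% → £2.301475
Crossword puzzle book £13.42: books → 0% → £0.00
AA batteries (8-pack) £12.39: general merchandise → 5.25% → £0.650475
Jigsaw puzzle (1000 pc) £18.89: toys and games → 3.75% → £0.708375
Unrounded tax sum = £26.9948 → £26.99

£26.99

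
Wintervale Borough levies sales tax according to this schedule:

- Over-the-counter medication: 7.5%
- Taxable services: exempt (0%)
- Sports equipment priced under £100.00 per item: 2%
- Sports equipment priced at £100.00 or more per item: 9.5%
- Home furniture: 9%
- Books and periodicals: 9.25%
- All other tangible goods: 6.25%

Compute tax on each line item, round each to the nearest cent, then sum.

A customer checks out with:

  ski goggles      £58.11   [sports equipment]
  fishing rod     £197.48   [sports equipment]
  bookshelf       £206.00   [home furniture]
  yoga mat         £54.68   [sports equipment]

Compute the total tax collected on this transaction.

£39.55

Ski goggles £58.11: sports equipment, under £100.00 → 2% → £1.16
Fishing rod £197.48: sports equipment, £100.00 or more → 9.5% → £18.76
Bookshelf £206.00: home furniture → 9% → £18.54
Yoga mat £54.68: sports equipment, under £100.00 → 2% → £1.09
Total tax = £1.16 + £18.76 + £18.54 + £1.09 = £39.55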